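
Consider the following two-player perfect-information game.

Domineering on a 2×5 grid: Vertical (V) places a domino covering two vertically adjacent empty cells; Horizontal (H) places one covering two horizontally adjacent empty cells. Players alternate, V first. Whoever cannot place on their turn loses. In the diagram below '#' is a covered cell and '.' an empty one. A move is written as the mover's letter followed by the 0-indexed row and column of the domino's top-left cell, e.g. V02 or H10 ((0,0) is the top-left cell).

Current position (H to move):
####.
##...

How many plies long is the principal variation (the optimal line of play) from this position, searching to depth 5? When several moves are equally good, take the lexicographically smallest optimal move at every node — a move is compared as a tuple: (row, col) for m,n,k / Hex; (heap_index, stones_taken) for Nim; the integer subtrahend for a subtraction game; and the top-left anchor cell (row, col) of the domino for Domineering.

[####./##...] H move#1: H12:-1/####./####., H13:+1/####./##.##*
[####./##.##] end (terminal -1, V#2); searched ####./##... to 5

PV length from [####./##...]: 1 ply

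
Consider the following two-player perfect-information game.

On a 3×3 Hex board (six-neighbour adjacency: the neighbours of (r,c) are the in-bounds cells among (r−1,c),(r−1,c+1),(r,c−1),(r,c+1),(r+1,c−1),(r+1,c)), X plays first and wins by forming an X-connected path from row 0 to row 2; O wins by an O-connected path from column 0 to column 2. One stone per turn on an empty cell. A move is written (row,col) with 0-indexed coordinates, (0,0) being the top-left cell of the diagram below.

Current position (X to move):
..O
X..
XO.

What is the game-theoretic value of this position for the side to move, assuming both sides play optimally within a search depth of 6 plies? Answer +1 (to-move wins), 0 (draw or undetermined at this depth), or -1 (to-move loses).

ply 1, X at ..O/X../XO. | (0,0)=+1→X.O/X../XO.*; (0,1)=+1→.XO/X../XO.; (1,1)=+1→..O/XX./XO.; (1,2)=+1→..O/X.X/XO.; (2,2)=+1→..O/X../XOX
ply 2: X.O/X../XO. is terminal -1 (O); from ..O/X../XO. depth 6

value(..O/X../XO., X) = +1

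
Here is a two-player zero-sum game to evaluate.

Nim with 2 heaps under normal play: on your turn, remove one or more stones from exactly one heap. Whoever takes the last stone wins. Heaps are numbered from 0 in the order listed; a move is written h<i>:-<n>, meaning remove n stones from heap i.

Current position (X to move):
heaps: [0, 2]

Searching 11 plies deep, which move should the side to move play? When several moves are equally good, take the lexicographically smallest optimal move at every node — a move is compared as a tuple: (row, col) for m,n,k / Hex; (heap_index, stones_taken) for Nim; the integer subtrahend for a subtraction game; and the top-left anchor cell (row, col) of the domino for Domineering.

ply 1, X at (0,2) | h1:-1=-1→(0,1); h1:-2=+1→(0,0)*
ply 2: (0,0) is terminal -1 (O); from (0,2) depth 11

X's best at [(0,2)]: h1:-2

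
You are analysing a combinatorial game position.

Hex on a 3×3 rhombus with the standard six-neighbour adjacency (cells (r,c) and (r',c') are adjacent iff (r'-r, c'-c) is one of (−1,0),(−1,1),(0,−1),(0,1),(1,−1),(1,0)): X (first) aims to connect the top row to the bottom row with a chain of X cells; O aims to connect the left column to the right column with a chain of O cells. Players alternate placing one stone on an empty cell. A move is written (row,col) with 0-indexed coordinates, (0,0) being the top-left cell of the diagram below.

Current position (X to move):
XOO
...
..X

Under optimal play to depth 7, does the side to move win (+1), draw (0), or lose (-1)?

[XOO/.../..X] X move#1: (1,0):+1/XOO/X../..X*, (1,1):-1/XOO/.X./..X, (1,2):-1/XOO/..X/..X, (2,0):-1/XOO/.../X.X, (2,1):-1/XOO/.../.XX
[XOO/X../..X] O move#2: (1,1):-1/XOO/XO./..X*, (1,2):-1/XOO/X.O/..X, (2,0):-1/XOO/X../O.X, (2,1):-1/XOO/X../.OX
[XOO/XO./..X] X move#3: (1,2):-1/XOO/XOX/..X, (2,0):+1/XOO/XO./X.X*, (2,1):-1/XOO/XO./.XX
[XOO/XO./X.X] end (terminal -1, O#4); searched XOO/.../..X to 7

value(XOO/.../..X, X) = +1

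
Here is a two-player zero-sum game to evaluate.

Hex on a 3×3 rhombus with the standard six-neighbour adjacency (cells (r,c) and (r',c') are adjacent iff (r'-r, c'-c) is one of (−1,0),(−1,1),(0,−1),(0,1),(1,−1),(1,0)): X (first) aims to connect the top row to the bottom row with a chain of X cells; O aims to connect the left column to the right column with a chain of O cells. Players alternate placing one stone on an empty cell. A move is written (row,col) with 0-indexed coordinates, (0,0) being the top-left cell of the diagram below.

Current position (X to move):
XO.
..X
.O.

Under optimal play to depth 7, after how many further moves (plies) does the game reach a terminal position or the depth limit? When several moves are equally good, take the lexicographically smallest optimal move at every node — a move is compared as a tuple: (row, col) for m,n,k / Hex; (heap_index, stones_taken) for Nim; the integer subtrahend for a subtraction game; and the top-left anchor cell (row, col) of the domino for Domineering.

p1 X@[XO./..X/.O.]: (0,2)[XOX/..X/.O.]+1* (1,0)[XO./X.X/.O.]+1 (1,1)[XO./.XX/.O.]+1 (2,0)[XO./..X/XO.]+1 (2,2)[XO./..X/.OX]+1
p2 O@[XOX/..X/.O.]: (1,0)[XOX/O.X/.O.]-1* (1,1)[XOX/.OX/.O.]-1 (2,0)[XOX/..X/OO.]-1 (2,2)[XOX/..X/.OO]-1
p3 X@[XOX/O.X/.O.]: (1,1)[XOX/OXX/.O.]+1* (2,0)[XOX/O.X/XO.]+1 (2,2)[XOX/O.X/.OX]+1
p4 O@[XOX/OXX/.O.]: (2,0)[XOX/OXX/OO.]-1* (2,2)[XOX/OXX/.OO]-1
p5 X@[XOX/OXX/OO.]: (2,2)[XOX/OXX/OOX]+1*
p6 O@[XOX/OXX/OOX] terminal -1; root [XO./..X/.O.] d7

PV length from [XO./..X/.O.]: 5 plies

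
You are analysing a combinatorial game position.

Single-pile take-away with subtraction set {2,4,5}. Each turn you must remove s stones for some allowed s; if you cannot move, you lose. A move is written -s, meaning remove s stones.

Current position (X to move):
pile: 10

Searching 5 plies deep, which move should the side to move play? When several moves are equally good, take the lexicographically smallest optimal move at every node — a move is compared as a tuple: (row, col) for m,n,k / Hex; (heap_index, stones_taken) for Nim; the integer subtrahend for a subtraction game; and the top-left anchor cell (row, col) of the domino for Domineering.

[10] X move#1: -2:+1/8*, -4:-1/6, -5:-1/5
[8] O move#2: -2:-1/6*, -4:-1/4, -5:-1/3
[6] X move#3: -2:-1/4, -4:-1/2, -5:+1/1*
[1] end (terminal -1, O#4); searched 10 to 5

X's best at [10]: -2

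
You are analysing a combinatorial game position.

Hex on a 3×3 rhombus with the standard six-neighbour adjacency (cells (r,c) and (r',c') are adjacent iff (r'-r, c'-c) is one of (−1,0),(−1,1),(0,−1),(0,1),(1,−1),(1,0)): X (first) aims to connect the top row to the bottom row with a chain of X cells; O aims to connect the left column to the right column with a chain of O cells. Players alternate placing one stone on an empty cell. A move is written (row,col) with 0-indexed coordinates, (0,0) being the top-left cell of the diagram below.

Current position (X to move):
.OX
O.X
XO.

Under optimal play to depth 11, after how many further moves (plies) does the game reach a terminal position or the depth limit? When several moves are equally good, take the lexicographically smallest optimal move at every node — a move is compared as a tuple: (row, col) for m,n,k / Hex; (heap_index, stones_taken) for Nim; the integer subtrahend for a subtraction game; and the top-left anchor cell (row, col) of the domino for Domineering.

p1 X@[.OX/O.X/XO.]: (0,0)[XOX/O.X/XO.]+1* (1,1)[.OX/OXX/XO.]+1 (2,2)[.OX/O.X/XOX]+1
p2 O@[XOX/O.X/XO.]: (1,1)[XOX/OOX/XO.]-1* (2,2)[XOX/O.X/XOO]-1
p3 X@[XOX/OOX/XO.]: (2,2)[XOX/OOX/XOX]+1*
p4 O@[XOX/OOX/XOX] terminal -1; root [.OX/O.X/XO.] d11

PV length from [.OX/O.X/XO.]: 3 plies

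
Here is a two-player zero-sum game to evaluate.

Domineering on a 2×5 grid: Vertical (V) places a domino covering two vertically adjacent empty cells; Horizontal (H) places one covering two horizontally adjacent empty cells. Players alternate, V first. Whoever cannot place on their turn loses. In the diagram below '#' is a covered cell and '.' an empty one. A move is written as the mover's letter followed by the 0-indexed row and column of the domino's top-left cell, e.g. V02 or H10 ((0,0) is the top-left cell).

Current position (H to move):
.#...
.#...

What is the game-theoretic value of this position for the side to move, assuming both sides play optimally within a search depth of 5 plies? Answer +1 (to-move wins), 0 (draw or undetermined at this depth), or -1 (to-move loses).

[.#.../.#...] H move#1: H02:-1/.###./.#...*, H03:-1/.#.##/.#..., H12:-1/.#.../.###., H13:-1/.#.../.#.##
[.###./.#...] V move#2: V00:-1/####./##..., V04:+1/.####/.#..#*
[.####/.#..#] H move#3: H12:-1/.####/.####*
[.####/.####] V move#4: V00:+1/#####/#####*
[#####/#####] end (terminal -1, H#5); searched .#.../.#... to 5

value(.#.../.#..., H) = -1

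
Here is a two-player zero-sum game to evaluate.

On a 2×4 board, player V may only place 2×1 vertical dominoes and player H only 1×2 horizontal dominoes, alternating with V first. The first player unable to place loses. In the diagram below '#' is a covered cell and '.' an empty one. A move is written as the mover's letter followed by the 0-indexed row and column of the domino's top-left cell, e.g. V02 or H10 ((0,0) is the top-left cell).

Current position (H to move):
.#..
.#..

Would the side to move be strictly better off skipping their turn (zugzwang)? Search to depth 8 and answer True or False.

p1 H@[.#../.#..]: H02[.###/.#..]+1* H12[.#../.###]+1
p2 V@[.###/.#..]: V00[####/##..]-1*
p3 H@[####/##..]: H12[####/####]+1*
p4 V@[####/####] terminal -1; root [.#../.#..] d8
if H skipped the turn, V would face:
~ p1 V@[.#../.#..]: V00[##../##..]-1 V02[.##./.##.]+1* V03[.#.#/.#.#]+1
~ p2 H@[.##./.##.] terminal -1; root [.#../.#..] d8
compare (H): move=+1 vs pass=-1

zugzwang(.#../.#.., H) = False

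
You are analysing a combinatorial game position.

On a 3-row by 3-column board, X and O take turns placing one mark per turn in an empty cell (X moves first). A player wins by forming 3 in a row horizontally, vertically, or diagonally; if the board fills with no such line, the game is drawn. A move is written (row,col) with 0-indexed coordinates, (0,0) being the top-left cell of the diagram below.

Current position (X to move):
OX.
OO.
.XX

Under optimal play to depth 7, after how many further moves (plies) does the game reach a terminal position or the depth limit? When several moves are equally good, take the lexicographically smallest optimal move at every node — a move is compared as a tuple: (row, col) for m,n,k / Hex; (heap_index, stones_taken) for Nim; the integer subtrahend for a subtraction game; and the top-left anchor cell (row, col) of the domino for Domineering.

PV length from [OX./OO./.XX]: 1 ply

[OX./OO./.XX] X move#1: (0,2):-1/OXX/OO./.XX, (1,2):-1/OX./OOX/.XX, (2,0):+1/OX./OO./XXX*
[OX./OO./XXX] end (terminal -1, O#2); searched OX./OO./.XX to 7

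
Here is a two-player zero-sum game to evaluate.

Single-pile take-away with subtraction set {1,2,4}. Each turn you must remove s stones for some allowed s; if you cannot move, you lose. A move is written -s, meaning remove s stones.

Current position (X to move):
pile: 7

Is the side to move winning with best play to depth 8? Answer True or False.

X winning at [7]: True

[7] X move#1: -1:+1/6*, -2:-1/5, -4:+1/3
[6] O move#2: -1:-1/5*, -2:-1/4, -4:-1/2
[5] X move#3: -1:-1/4, -2:+1/3*, -4:-1/1
[3] O move#4: -1:-1/2*, -2:-1/1
[2] X move#5: -1:-1/1, -2:+1/0*
[0] end (terminal -1, O#6); searched 7 to 8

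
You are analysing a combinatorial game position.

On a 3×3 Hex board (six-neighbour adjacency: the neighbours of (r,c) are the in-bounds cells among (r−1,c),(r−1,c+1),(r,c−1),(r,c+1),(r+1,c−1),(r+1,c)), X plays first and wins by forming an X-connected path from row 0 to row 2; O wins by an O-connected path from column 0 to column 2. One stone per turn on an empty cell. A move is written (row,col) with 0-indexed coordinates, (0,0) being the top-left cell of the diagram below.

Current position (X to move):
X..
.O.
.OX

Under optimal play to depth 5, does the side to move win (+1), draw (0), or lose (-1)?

value(X../.O./.OX, X) = -1

p1 X@[X../.O./.OX]: (0,1)[XX./.O./.OX]-1* (0,2)[X.X/.O./.OX]-1 (1,0)[X../XO./.OX]-1 (1,2)[X../.OX/.OX]-1 (2,0)[X../.O./XOX]-1
p2 O@[XX./.O./.OX]: (0,2)[XXO/.O./.OX]+1* (1,0)[XX./OO./.OX]+1 (1,2)[XX./.OO/.OX]+1 (2,0)[XX./.O./OOX]+1
p3 X@[XXO/.O./.OX]: (1,0)[XXO/XO./.OX]-1* (1,2)[XXO/.OX/.OX]-1 (2,0)[XXO/.O./XOX]-1
p4 O@[XXO/XO./.OX]: (1,2)[XXO/XOO/.OX]-1 (2,0)[XXO/XO./OOX]+1*
p5 X@[XXO/XO./OOX] terminal -1; root [X../.O./.OX] d5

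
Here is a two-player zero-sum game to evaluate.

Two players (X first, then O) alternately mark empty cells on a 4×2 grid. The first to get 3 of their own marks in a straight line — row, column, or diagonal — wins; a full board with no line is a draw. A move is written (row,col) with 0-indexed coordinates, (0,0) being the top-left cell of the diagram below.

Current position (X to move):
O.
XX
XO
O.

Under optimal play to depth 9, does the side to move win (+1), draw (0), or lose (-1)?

[O./XX/XO/O.] X move#1: (0,1):+0/OX/XX/XO/O.*, (3,1):+0/O./XX/XO/OX
[OX/XX/XO/O.] O move#2: (3,1):+0/OX/XX/XO/OO*
[OX/XX/XO/OO] end (terminal +0, X#3); searched O./XX/XO/O. to 9

value(O./XX/XO/O., X) = 0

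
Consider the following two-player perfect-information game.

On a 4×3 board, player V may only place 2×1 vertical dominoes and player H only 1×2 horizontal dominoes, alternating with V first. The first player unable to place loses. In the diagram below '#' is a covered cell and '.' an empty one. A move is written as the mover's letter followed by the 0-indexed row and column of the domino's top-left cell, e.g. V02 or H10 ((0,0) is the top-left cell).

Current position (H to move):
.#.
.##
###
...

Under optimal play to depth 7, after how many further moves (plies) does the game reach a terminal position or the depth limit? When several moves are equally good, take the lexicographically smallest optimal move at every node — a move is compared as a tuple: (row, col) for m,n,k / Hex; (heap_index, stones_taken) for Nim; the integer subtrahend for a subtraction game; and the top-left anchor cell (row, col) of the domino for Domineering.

ply 1, H at .#./.##/###/... | H30=-1→.#./.##/###/##.*; H31=-1→.#./.##/###/.##
ply 2, V at .#./.##/###/##. | V00=+1→##./###/###/##.*
ply 3: ##./###/###/##. is terminal -1 (H); from .#./.##/###/... depth 7

PV length from [.#./.##/###/...]: 2 plies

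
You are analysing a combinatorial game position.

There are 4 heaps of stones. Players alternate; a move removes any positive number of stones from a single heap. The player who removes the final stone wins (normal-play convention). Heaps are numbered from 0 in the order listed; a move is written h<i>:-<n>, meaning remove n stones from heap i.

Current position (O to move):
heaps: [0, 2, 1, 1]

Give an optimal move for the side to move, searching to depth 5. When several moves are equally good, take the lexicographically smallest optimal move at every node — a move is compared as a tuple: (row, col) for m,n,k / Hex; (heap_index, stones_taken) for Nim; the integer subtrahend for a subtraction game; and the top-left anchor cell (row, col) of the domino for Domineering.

O's best at [(0,2,1,1)]: h1:-2

ply 1, O at (0,2,1,1) | h1:-1=-1→(0,1,1,1); h1:-2=+1→(0,0,1,1)*; h2:-1=-1→(0,2,0,1); h3:-1=-1→(0,2,1,0)
ply 2, X at (0,0,1,1) | h2:-1=-1→(0,0,0,1)*; h3:-1=-1→(0,0,1,0)
ply 3, O at (0,0,0,1) | h3:-1=+1→(0,0,0,0)*
ply 4: (0,0,0,0) is terminal -1 (X); from (0,2,1,1) depth 5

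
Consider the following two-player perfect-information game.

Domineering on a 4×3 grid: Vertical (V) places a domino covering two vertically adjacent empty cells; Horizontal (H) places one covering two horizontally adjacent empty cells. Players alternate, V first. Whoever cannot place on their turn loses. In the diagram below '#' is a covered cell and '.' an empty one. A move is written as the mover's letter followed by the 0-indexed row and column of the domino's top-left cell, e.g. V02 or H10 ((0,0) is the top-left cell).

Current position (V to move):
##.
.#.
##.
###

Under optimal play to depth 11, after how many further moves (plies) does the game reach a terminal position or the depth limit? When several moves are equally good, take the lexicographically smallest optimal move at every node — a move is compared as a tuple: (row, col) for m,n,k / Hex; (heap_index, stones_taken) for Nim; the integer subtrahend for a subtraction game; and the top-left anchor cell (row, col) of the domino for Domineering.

PV length from [##./.#./##./###]: 1 ply

[##./.#./##./###] V move#1: V02:+1/###/.##/##./###*, V12:+1/##./.##/###/###
[###/.##/##./###] end (terminal -1, H#2); searched ##./.#./##./### to 11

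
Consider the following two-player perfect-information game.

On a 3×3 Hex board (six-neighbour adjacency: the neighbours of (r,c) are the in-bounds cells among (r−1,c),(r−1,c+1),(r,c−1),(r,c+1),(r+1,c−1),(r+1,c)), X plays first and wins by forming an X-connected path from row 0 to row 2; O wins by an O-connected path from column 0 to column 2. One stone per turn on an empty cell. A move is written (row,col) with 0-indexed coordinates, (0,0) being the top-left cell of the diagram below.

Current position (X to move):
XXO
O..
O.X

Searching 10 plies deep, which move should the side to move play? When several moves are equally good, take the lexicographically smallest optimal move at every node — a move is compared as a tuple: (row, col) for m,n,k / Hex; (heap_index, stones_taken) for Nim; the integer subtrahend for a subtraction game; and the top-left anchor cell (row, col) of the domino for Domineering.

[XXO/O../O.X] X move#1: (1,1):+1/XXO/OX./O.X*, (1,2):-1/XXO/O.X/O.X, (2,1):-1/XXO/O../OXX
[XXO/OX./O.X] O move#2: (1,2):-1/XXO/OXO/O.X*, (2,1):-1/XXO/OX./OOX
[XXO/OXO/O.X] X move#3: (2,1):+1/XXO/OXO/OXX*
[XXO/OXO/OXX] end (terminal -1, O#4); searched XXO/O../O.X to 10

X's best at [XXO/O../O.X]: (1,1)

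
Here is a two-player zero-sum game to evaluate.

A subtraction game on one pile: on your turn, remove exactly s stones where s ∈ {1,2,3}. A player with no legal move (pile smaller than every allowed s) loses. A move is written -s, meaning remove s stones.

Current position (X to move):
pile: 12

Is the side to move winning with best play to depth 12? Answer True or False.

ply 1, X at 12 | -1=-1→11*; -2=-1→10; -3=-1→9
ply 2, O at 11 | -1=-1→10; -2=-1→9; -3=+1→8*
ply 3, X at 8 | -1=-1→7*; -2=-1→6; -3=-1→5
ply 4, O at 7 | -1=-1→6; -2=-1→5; -3=+1→4*
ply 5, X at 4 | -1=-1→3*; -2=-1→2; -3=-1→1
ply 6, O at 3 | -1=-1→2; -2=-1→1; -3=+1→0*
ply 7: 0 is terminal -1 (X); from 12 depth 12

X winning at [12]: False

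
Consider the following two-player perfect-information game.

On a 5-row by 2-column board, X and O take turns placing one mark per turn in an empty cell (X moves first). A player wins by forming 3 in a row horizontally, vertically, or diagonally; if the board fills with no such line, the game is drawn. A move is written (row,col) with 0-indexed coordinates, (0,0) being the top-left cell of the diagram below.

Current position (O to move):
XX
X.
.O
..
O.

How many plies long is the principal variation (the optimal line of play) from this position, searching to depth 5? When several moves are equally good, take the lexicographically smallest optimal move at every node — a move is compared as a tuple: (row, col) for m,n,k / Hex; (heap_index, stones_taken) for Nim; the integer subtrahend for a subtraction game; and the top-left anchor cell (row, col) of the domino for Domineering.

[XX/X./.O/../O.] O move#1: (1,1):-1/XX/XO/.O/../O., (2,0):+1/XX/X./OO/../O.*, (3,0):-1/XX/X./.O/O./O., (3,1):-1/XX/X./.O/.O/O., (4,1):-1/XX/X./.O/../OO
[XX/X./OO/../O.] X move#2: (1,1):-1/XX/XX/OO/../O.*, (3,0):-1/XX/X./OO/X./O., (3,1):-1/XX/X./OO/.X/O., (4,1):-1/XX/X./OO/../OX
[XX/XX/OO/../O.] O move#3: (3,0):+1/XX/XX/OO/O./O.*, (3,1):+1/XX/XX/OO/.O/O., (4,1):+1/XX/XX/OO/../OO
[XX/XX/OO/O./O.] end (terminal -1, X#4); searched XX/X./.O/../O. to 5

PV length from [XX/X./.O/../O.]: 3 plies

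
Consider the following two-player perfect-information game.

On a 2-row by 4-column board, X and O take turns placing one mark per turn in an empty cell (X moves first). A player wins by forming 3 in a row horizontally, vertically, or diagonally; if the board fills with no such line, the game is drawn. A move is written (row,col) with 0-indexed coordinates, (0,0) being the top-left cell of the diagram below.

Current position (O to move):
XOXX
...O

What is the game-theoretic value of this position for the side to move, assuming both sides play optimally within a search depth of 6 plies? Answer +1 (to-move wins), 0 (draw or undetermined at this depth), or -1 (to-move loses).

p1 O@[XOXX/...O]: (1,0)[XOXX/O..O]+0* (1,1)[XOXX/.O.O]+0 (1,2)[XOXX/..OO]+0
p2 X@[XOXX/O..O]: (1,1)[XOXX/OX.O]+0* (1,2)[XOXX/O.XO]+0
p3 O@[XOXX/OX.O]: (1,2)[XOXX/OXOO]+0*
p4 X@[XOXX/OXOO] terminal +0; root [XOXX/...O] d6

value(XOXX/...O, O) = 0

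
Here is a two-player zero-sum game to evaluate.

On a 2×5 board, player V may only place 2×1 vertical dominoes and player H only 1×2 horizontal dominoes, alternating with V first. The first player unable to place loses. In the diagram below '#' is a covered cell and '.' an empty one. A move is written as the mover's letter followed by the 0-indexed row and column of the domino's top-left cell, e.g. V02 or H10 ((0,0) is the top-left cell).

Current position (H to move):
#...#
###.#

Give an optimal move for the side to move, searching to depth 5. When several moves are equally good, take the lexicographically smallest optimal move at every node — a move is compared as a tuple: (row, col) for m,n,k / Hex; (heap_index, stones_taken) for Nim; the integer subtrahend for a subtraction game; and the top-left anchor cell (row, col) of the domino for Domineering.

[#...#/###.#] H move#1: H01:-1/###.#/###.#, H02:+1/#.###/###.#*
[#.###/###.#] end (terminal -1, V#2); searched #...#/###.# to 5

H's best at [#...#/###.#]: H02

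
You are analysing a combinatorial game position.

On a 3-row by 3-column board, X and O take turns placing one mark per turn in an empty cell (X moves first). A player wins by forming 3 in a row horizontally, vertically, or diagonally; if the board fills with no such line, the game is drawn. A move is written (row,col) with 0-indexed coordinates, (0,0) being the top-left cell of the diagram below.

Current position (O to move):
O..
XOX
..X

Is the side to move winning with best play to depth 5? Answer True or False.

p1 O@[O../XOX/..X]: (0,1)[OO./XOX/..X]-1 (0,2)[O.O/XOX/..X]+1* (2,0)[O../XOX/O.X]-1 (2,1)[O../XOX/.OX]-1
p2 X@[O.O/XOX/..X]: (0,1)[OXO/XOX/..X]-1* (2,0)[O.O/XOX/X.X]-1 (2,1)[O.O/XOX/.XX]-1
p3 O@[OXO/XOX/..X]: (2,0)[OXO/XOX/O.X]+1* (2,1)[OXO/XOX/.OX]+0
p4 X@[OXO/XOX/O.X] terminal -1; root [O../XOX/..X] d5

O winning at [O../XOX/..X]: True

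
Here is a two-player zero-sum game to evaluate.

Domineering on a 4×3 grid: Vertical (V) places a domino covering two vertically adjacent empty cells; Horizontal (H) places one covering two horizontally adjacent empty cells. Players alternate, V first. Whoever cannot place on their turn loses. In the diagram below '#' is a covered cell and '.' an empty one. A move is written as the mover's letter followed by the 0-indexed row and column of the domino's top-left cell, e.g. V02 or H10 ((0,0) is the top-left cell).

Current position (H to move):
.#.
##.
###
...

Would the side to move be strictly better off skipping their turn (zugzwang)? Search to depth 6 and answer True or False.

zugzwang(.#./##./###/..., H) = True

p1 H@[.#./##./###/...]: H30[.#./##./###/##.]-1* H31[.#./##./###/.##]-1
p2 V@[.#./##./###/##.]: V02[.##/###/###/##.]+1*
p3 H@[.##/###/###/##.] terminal -1; root [.#./##./###/...] d6
pass branch (V moves first from the same position):
  | p1 V@[.#./##./###/...]: V02[.##/###/###/...]-1*
  | p2 H@[.##/###/###/...]: H30[.##/###/###/##.]+1* H31[.##/###/###/.##]+1
  | p3 V@[.##/###/###/##.] terminal -1; root [.#./##./###/...] d6
H moving scores -1; H passing scores +1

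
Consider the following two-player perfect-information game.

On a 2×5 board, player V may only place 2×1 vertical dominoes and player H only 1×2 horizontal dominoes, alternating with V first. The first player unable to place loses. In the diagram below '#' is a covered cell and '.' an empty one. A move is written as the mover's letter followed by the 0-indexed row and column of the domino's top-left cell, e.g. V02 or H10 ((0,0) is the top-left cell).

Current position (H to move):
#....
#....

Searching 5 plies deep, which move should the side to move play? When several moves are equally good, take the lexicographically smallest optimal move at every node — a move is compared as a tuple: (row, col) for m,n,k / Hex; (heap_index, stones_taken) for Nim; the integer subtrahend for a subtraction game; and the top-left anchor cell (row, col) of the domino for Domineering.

[#..../#....] H move#1: H01:-1/###../#...., H02:+1/#.##./#....*, H03:-1/#..##/#...., H11:-1/#..../###.., H12:+1/#..../#.##., H13:-1/#..../#..##
[#.##./#....] V move#2: V01:-1/####./##...*, V04:-1/#.###/#...#
[####./##...] H move#3: H12:-1/####./####., H13:+1/####./##.##*
[####./##.##] end (terminal -1, V#4); searched #..../#.... to 5

H's best at [#..../#....]: H02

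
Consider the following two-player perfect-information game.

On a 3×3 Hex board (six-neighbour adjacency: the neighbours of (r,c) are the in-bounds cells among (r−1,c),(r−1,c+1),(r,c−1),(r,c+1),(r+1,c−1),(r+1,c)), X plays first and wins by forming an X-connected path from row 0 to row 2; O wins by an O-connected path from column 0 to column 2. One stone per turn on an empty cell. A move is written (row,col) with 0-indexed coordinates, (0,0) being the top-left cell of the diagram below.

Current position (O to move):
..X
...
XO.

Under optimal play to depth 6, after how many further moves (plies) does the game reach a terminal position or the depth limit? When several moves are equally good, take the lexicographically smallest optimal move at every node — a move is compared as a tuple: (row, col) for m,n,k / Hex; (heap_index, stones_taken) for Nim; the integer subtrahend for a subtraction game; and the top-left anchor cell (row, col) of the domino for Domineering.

[..X/.../XO.] O move#1: (0,0):-1/O.X/.../XO.*, (0,1):-1/.OX/.../XO., (1,0):-1/..X/O../XO., (1,1):-1/..X/.O./XO., (1,2):-1/..X/..O/XO., (2,2):-1/..X/.../XOO
[O.X/.../XO.] X move#2: (0,1):+1/OXX/.../XO.*, (1,0):+1/O.X/X../XO., (1,1):+1/O.X/.X./XO., (1,2):+1/O.X/..X/XO., (2,2):+1/O.X/.../XOX
[OXX/.../XO.] O move#3: (1,0):-1/OXX/O../XO.*, (1,1):-1/OXX/.O./XO., (1,2):-1/OXX/..O/XO., (2,2):-1/OXX/.../XOO
[OXX/O../XO.] X move#4: (1,1):+1/OXX/OX./XO.*, (1,2):+1/OXX/O.X/XO., (2,2):+1/OXX/O../XOX
[OXX/OX./XO.] end (terminal -1, O#5); searched ..X/.../XO. to 6

PV length from [..X/.../XO.]: 4 plies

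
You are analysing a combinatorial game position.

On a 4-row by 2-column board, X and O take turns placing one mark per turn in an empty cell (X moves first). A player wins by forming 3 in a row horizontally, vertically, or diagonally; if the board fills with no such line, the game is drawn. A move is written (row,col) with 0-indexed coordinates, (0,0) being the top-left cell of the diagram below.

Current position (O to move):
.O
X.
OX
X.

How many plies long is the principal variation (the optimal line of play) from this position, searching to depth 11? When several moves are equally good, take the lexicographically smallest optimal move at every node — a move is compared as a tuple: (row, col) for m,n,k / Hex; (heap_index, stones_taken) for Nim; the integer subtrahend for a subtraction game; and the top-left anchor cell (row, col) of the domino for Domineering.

p1 O@[.O/X./OX/X.]: (0,0)[OO/X./OX/X.]+0* (1,1)[.O/XO/OX/X.]+0 (3,1)[.O/X./OX/XO]+0
p2 X@[OO/X./OX/X.]: (1,1)[OO/XX/OX/X.]+0* (3,1)[OO/X./OX/XX]+0
p3 O@[OO/XX/OX/X.]: (3,1)[OO/XX/OX/XO]+0*
p4 X@[OO/XX/OX/XO] terminal +0; root [.O/X./OX/X.] d11

PV length from [.O/X./OX/X.]: 3 plies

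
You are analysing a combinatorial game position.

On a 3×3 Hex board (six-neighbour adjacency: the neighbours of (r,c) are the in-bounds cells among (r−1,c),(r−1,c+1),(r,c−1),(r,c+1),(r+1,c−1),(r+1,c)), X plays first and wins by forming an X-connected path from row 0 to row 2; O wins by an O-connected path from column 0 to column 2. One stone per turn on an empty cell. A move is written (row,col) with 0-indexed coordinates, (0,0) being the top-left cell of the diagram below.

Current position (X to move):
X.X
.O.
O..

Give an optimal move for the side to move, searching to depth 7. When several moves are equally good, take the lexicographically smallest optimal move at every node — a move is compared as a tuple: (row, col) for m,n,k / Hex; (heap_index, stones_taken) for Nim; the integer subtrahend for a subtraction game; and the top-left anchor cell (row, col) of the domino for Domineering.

[X.X/.O./O..] X move#1: (0,1):-1/XXX/.O./O.., (1,0):-1/X.X/XO./O.., (1,2):+1/X.X/.OX/O..*, (2,1):-1/X.X/.O./OX., (2,2):-1/X.X/.O./O.X
[X.X/.OX/O..] O move#2: (0,1):-1/XOX/.OX/O..*, (1,0):-1/X.X/OOX/O.., (2,1):-1/X.X/.OX/OO., (2,2):-1/X.X/.OX/O.O
[XOX/.OX/O..] X move#3: (1,0):+1/XOX/XOX/O..*, (2,1):+1/XOX/.OX/OX., (2,2):+1/XOX/.OX/O.X
[XOX/XOX/O..] O move#4: (2,1):-1/XOX/XOX/OO.*, (2,2):-1/XOX/XOX/O.O
[XOX/XOX/OO.] X move#5: (2,2):+1/XOX/XOX/OOX*
[XOX/XOX/OOX] end (terminal -1, O#6); searched X.X/.O./O.. to 7

X's best at [X.X/.O./O..]: (1,2)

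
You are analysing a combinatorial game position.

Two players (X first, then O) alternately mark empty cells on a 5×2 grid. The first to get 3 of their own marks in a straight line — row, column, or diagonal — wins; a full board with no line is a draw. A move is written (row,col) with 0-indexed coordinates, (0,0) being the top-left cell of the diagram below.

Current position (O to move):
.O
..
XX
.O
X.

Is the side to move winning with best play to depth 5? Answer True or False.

O winning at [.O/../XX/.O/X.]: False

p1 O@[.O/../XX/.O/X.]: (0,0)[OO/../XX/.O/X.]-1 (1,0)[.O/O./XX/.O/X.]-1 (1,1)[.O/.O/XX/.O/X.]-1 (3,0)[.O/../XX/OO/X.]+0* (4,1)[.O/../XX/.O/XO]-1
p2 X@[.O/../XX/OO/X.]: (0,0)[XO/../XX/OO/X.]+0* (1,0)[.O/X./XX/OO/X.]+0 (1,1)[.O/.X/XX/OO/X.]+0 (4,1)[.O/../XX/OO/XX]+0
p3 O@[XO/../XX/OO/X.]: (1,0)[XO/O./XX/OO/X.]+0* (1,1)[XO/.O/XX/OO/X.]-1 (4,1)[XO/../XX/OO/XO]-1
p4 X@[XO/O./XX/OO/X.]: (1,1)[XO/OX/XX/OO/X.]+0* (4,1)[XO/O./XX/OO/XX]+0
p5 O@[XO/OX/XX/OO/X.]: (4,1)[XO/OX/XX/OO/XO]+0*
p6 X@[XO/OX/XX/OO/XO] terminal +0; root [.O/../XX/.O/X.] d5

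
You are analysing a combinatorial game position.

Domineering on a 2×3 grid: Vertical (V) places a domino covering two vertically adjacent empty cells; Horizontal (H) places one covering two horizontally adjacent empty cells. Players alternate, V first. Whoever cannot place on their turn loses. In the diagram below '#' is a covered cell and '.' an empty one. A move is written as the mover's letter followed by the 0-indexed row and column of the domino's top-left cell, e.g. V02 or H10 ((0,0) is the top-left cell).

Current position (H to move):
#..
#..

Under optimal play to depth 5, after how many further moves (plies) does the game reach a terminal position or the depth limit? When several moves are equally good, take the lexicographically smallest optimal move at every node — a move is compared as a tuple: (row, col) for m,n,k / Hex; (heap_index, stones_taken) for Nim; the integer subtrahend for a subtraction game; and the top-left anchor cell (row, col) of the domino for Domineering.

PV length from [#../#..]: 1 ply

[#../#..] H move#1: H01:+1/###/#..*, H11:+1/#../###
[###/#..] end (terminal -1, V#2); searched #../#.. to 5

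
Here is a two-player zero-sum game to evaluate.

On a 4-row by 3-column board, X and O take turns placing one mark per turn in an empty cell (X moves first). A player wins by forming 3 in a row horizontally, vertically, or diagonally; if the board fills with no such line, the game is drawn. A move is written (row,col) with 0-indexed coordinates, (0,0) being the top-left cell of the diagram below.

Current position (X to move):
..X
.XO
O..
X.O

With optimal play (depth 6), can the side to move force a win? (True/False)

ply 1, X at ..X/.XO/O../X.O | (0,0)=-1→X.X/.XO/O../X.O; (0,1)=-1→.XX/.XO/O../X.O; (1,0)=-1→..X/XXO/O../X.O; (2,1)=-1→..X/.XO/OX./X.O; (2,2)=+0→..X/.XO/O.X/X.O*; (3,1)=-1→..X/.XO/O../XXO
ply 2, O at ..X/.XO/O.X/X.O | (0,0)=+0→O.X/.XO/O.X/X.O*; (0,1)=-1→.OX/.XO/O.X/X.O; (1,0)=-1→..X/OXO/O.X/X.O; (2,1)=-1→..X/.XO/OOX/X.O; (3,1)=-1→..X/.XO/O.X/XOO
ply 3, X at O.X/.XO/O.X/X.O | (0,1)=-1→OXX/.XO/O.X/X.O; (1,0)=+0→O.X/XXO/O.X/X.O*; (2,1)=-1→O.X/.XO/OXX/X.O; (3,1)=-1→O.X/.XO/O.X/XXO
ply 4, O at O.X/XXO/O.X/X.O | (0,1)=+0→OOX/XXO/O.X/X.O*; (2,1)=+0→O.X/XXO/OOX/X.O; (3,1)=+0→O.X/XXO/O.X/XOO
ply 5, X at OOX/XXO/O.X/X.O | (2,1)=+0→OOX/XXO/OXX/X.O*; (3,1)=+0→OOX/XXO/O.X/XXO
ply 6, O at OOX/XXO/OXX/X.O | (3,1)=+0→OOX/XXO/OXX/XOO*
ply 7: OOX/XXO/OXX/XOO is terminal +0 (X); from ..X/.XO/O../X.O depth 6

X winning at [..X/.XO/O../X.O]: False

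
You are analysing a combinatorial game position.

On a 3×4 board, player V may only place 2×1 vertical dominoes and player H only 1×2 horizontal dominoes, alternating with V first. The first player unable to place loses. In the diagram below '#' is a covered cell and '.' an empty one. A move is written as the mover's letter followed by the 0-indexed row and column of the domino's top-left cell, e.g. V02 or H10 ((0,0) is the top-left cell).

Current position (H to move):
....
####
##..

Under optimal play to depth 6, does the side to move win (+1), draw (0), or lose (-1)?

ply 1, H at ..../####/##.. | H00=+1→##../####/##..*; H01=+1→.##./####/##..; H02=+1→..##/####/##..; H22=+1→..../####/####
ply 2: ##../####/##.. is terminal -1 (V); from ..../####/##.. depth 6

value(..../####/##.., H) = +1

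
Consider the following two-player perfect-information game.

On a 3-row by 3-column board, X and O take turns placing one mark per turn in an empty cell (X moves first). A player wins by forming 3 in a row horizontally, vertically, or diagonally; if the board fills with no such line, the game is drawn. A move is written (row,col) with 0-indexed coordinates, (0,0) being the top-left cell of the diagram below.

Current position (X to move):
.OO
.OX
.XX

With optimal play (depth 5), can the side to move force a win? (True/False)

ply 1, X at .OO/.OX/.XX | (0,0)=-1→XOO/.OX/.XX; (1,0)=-1→.OO/XOX/.XX; (2,0)=+1→.OO/.OX/XXX*
ply 2: .OO/.OX/XXX is terminal -1 (O); from .OO/.OX/.XX depth 5

X winning at [.OO/.OX/.XX]: True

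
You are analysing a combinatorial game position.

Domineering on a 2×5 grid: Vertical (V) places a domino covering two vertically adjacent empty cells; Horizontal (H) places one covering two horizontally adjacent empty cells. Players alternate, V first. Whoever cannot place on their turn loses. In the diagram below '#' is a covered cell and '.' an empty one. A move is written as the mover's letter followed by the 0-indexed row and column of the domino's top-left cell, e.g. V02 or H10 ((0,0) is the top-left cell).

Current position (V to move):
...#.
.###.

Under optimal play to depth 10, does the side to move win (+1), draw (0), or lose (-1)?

[...#./.###.] V move#1: V00:+1/#..#./####.*, V04:-1/...##/.####
[#..#./####.] H move#2: H01:-1/####./####.*
[####./####.] V move#3: V04:+1/#####/#####*
[#####/#####] end (terminal -1, H#4); searched ...#./.###. to 10

value(...#./.###., V) = +1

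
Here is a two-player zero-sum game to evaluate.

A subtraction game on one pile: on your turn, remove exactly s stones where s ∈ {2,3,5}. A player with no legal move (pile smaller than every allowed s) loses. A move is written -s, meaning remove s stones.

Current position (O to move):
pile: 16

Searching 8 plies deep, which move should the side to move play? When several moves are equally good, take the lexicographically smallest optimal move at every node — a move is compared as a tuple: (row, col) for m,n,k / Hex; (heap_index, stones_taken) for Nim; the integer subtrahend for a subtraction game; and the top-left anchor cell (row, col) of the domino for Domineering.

ply 1, O at 16 | -2=+1→14*; -3=-1→13; -5=-1→11
ply 2, X at 14 | -2=-1→12*; -3=-1→11; -5=-1→9
ply 3, O at 12 | -2=-1→10; -3=-1→9; -5=+1→7*
ply 4, X at 7 | -2=-1→5*; -3=-1→4; -5=-1→2
ply 5, O at 5 | -2=-1→3; -3=-1→2; -5=+1→0*
ply 6: 0 is terminal -1 (X); from 16 depth 8

O's best at [16]: -2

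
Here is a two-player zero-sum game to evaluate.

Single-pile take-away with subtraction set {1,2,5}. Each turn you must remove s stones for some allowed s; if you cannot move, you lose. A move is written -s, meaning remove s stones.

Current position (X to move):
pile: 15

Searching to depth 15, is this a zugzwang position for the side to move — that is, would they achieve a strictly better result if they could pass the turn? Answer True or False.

zugzwang(15, X) = True

p1 X@[15]: -1[14]-1* -2[13]-1 -5[10]-1
p2 O@[14]: -1[13]-1 -2[12]+1* -5[9]+1
p3 X@[12]: -1[11]-1* -2[10]-1 -5[7]-1
p4 O@[11]: -1[10]-1 -2[9]+1* -5[6]+1
p5 X@[9]: -1[8]-1* -2[7]-1 -5[4]-1
p6 O@[8]: -1[7]-1 -2[6]+1* -5[3]+1
p7 X@[6]: -1[5]-1* -2[4]-1 -5[1]-1
p8 O@[5]: -1[4]-1 -2[3]+1* -5[0]+1
p9 X@[3]: -1[2]-1* -2[1]-1
p10 O@[2]: -1[1]-1 -2[0]+1*
p11 X@[0] terminal -1; root [15] d15
pass branch (O moves first from the same position):
  | p1 O@[15]: -1[14]-1* -2[13]-1 -5[10]-1
  | p2 X@[14]: -1[13]-1 -2[12]+1* -5[9]+1
  | p3 O@[12]: -1[11]-1* -2[10]-1 -5[7]-1
  | p4 X@[11]: -1[10]-1 -2[9]+1* -5[6]+1
  | p5 O@[9]: -1[8]-1* -2[7]-1 -5[4]-1
  | p6 X@[8]: -1[7]-1 -2[6]+1* -5[3]+1
  | p7 O@[6]: -1[5]-1* -2[4]-1 -5[1]-1
  | p8 X@[5]: -1[4]-1 -2[3]+1* -5[0]+1
  | p9 O@[3]: -1[2]-1* -2[1]-1
  | p10 X@[2]: -1[1]-1 -2[0]+1*
  | p11 O@[0] terminal -1; root [15] d15
X moving scores -1; X passing scores +1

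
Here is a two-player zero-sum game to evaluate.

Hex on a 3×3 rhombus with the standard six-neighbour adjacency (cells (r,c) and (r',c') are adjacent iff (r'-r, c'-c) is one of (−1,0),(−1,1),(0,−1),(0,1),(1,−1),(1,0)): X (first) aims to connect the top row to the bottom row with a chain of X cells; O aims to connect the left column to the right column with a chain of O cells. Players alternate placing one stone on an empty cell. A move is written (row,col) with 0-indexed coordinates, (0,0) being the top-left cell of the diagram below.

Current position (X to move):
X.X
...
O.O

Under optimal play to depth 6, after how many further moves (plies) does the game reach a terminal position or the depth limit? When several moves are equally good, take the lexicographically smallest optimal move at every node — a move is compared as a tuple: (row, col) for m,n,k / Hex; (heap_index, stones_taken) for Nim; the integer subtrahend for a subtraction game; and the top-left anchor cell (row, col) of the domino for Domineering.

[X.X/.../O.O] X move#1: (0,1):-1/XXX/.../O.O, (1,0):-1/X.X/X../O.O, (1,1):-1/X.X/.X./O.O, (1,2):-1/X.X/..X/O.O, (2,1):+1/X.X/.../OXO*
[X.X/.../OXO] O move#2: (0,1):-1/XOX/.../OXO*, (1,0):-1/X.X/O../OXO, (1,1):-1/X.X/.O./OXO, (1,2):-1/X.X/..O/OXO
[XOX/.../OXO] X move#3: (1,0):+1/XOX/X../OXO*, (1,1):+1/XOX/.X./OXO, (1,2):+1/XOX/..X/OXO
[XOX/X../OXO] O move#4: (1,1):-1/XOX/XO./OXO*, (1,2):-1/XOX/X.O/OXO
[XOX/XO./OXO] X move#5: (1,2):+1/XOX/XOX/OXO*
[XOX/XOX/OXO] end (terminal -1, O#6); searched X.X/.../O.O to 6

PV length from [X.X/.../O.O]: 5 plies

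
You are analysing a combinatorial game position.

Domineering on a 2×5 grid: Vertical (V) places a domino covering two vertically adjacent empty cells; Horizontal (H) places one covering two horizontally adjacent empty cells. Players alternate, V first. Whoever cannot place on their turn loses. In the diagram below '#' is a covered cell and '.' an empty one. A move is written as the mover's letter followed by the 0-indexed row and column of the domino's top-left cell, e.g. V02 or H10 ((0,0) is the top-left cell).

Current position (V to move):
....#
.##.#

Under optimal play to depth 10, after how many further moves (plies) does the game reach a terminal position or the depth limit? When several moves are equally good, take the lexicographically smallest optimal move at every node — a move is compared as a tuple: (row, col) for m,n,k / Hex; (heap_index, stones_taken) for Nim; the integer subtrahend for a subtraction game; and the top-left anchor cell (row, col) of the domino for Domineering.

ply 1, V at ....#/.##.# | V00=-1→#...#/###.#*; V03=-1→...##/.####
ply 2, H at #...#/###.# | H01=-1→###.#/###.#; H02=+1→#.###/###.#*
ply 3: #.###/###.# is terminal -1 (V); from ....#/.##.# depth 10

PV length from [....#/.##.#]: 2 plies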